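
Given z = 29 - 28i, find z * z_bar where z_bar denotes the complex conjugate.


Step 1: conj(z) = 29 + 28i
Step 2: z * conj(z) = 29^2 + (-28)^2
Step 3: = 841 + 784 = 1625

1625


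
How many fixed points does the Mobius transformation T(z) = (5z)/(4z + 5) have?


Step 1: Fixed points satisfy T(z) = z
Step 2: 4z^2 = 0
Step 3: Discriminant = 0^2 - 4*4*0 = 0
Step 4: Number of fixed points = 1

1


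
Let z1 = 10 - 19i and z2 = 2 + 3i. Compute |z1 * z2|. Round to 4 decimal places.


Step 1: |z1| = sqrt(10^2 + (-19)^2) = sqrt(461)
Step 2: |z2| = sqrt(2^2 + 3^2) = sqrt(13)
Step 3: |z1*z2| = |z1|*|z2| = sqrt(461) * sqrt(13) = sqrt(461 * 13) = sqrt(5993)
Step 4: = 77.4145

77.4145


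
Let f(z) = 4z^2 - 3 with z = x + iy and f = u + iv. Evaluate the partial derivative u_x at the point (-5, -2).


Step 1: f(z) = 4(x+iy)^2 - 3
Step 2: u = 4(x^2 - y^2) - 3
Step 3: u_x = 8x + 0
Step 4: At (-5, -2): u_x = -40 + 0 = -40

-40


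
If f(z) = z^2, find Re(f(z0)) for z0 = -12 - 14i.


Step 1: z0 = -12 - 14i
Step 2: z0^2 = (-12)^2 - (-14)^2 + 336i
Step 3: real part = 144 - 196 = -52

-52


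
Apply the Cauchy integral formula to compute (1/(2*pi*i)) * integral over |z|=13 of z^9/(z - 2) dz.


Step 1: f(z) = z^9, a = 2 is inside |z| = 13
Step 2: By Cauchy integral formula: (1/(2pi*i)) * integral = f(a)
Step 3: f(2) = 2^9 = 512

512


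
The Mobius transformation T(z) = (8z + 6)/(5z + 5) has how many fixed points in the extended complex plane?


Step 1: Fixed points satisfy T(z) = z
Step 2: 5z^2 - 3z - 6 = 0
Step 3: Discriminant = (-3)^2 - 4*5*(-6) = 129
Step 4: Number of fixed points = 2

2


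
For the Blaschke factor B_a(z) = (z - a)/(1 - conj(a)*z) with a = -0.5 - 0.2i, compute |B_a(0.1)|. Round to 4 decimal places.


Step 1: Numerator z0 - a = 0.1 - (-0.5 - 0.2i) = 0.6 + 0.2i
Step 2: Denominator 1 - conj(a)*z0 = 1 - (-0.5 + 0.2i)*0.1 = 1.05 - 0.02i
Step 3: |z0 - a|^2 = 0.6^2 + 0.2^2 = 0.4; |1 - conj(a)*z0|^2 = 1.05^2 + (-0.02)^2 = 1.1029
Step 4: |B_a(0.1)| = sqrt(0.4 / 1.1029) = sqrt(0.36268)
Step 5: = 0.6022

0.6022


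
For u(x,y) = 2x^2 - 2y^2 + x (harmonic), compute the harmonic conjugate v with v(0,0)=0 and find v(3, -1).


Step 1: v_x = -u_y = 4y + 0
Step 2: v_y = u_x = 4x + 1
Step 3: v = 4xy + y + C
Step 4: v(0,0) = 0 => C = 0
Step 5: v(3, -1) = -13

-13


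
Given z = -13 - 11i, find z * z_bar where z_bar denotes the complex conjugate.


Step 1: conj(z) = -13 + 11i
Step 2: z * conj(z) = (-13)^2 + (-11)^2
Step 3: = 169 + 121 = 290

290


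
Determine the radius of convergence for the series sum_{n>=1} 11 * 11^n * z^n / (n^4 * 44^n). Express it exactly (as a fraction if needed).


Step 1: General term a_n = 11 * 11^n / (n^4 * 44^n)
Step 2: By the root test, |a_n|^(1/n) = 11^(1/n) * 11 / (n^(4/n) * 44) -> 11/44 as n -> infinity (since 11^(1/n) -> 1 and n^(4/n) -> 1)
Step 3: R = 1/lim|a_n|^(1/n) = 44/11 = 4

4


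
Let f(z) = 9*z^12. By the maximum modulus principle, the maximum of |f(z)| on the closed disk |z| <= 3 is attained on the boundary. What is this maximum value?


Step 1: On |z| = 3, |f(z)| = 9 * |z|^12 = 9 * 3^12
Step 2: By maximum modulus principle, maximum is on boundary.
Step 3: Maximum = 9 * 531441 = 4782969

4782969


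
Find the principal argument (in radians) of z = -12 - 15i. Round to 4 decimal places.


Step 1: z = -12 - 15i
Step 2: arg(z) = atan2(-15, -12)
Step 3: arg(z) = -2.2455

-2.2455


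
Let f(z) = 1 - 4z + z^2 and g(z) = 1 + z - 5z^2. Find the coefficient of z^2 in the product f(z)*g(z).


Step 1: z^2 term in f*g comes from: (1)*(-5z^2) + (-4z)*(z) + (z^2)*(1)
Step 2: = -5 - 4 + 1
Step 3: = -8

-8


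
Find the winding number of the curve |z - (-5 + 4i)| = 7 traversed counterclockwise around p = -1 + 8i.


Step 1: Center c = (-5, 4), radius = 7
Step 2: |p - c|^2 = 4^2 + 4^2 = 32
Step 3: r^2 = 49
Step 4: |p-c| < r so winding number = 1

1


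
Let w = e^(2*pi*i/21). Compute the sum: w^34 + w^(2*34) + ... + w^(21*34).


Step 1: The sum sum_{j=1}^{n} w^(k*j) equals n if n | k, else 0.
Step 2: Here n = 21, k = 34
Step 3: Does n divide k? 21 | 34 -> False
Step 4: Sum = 0

0


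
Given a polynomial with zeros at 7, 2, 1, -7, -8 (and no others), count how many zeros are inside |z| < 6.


Step 1: Check each root:
  z = 7: |7| = 7 >= 6
  z = 2: |2| = 2 < 6
  z = 1: |1| = 1 < 6
  z = -7: |-7| = 7 >= 6
  z = -8: |-8| = 8 >= 6
Step 2: Count = 2

2


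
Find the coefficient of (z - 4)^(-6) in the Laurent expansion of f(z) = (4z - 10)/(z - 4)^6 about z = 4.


Step 1: Write the numerator in powers of (z - 4): 4z - 10 = 4(z - 4) + (4*4 - 10) = 4(z - 4) + 6
Step 2: Divide by (z - 4)^6: f(z) = 6(z - 4)^(-6) + 4(z - 4)^(-5)
Step 3: This finite sum is the Laurent series of f about z = 4.
Step 4: Coefficient of (z - 4)^(-6) = 4*4 - 10 = 6

6


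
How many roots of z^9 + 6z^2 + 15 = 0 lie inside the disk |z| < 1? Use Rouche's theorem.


Step 1: On |z| = 1 the three terms have sizes |z^9| = 1^9 = 1, |6z^2| = 6*1^2 = 6, |15| = 15
Step 2: The dominant term is g(z) = 15; let h(z) = z^9 + 6z^2 so f = g + h
Step 3: On |z| = 1: |g| = 15 and |h| <= 1 + 6 = 7
Step 4: Since 15 > 7, |h| < |g| on |z| = 1, so by Rouche f has the same number of zeros as g inside |z| < 1
Step 5: g(z) = 15 is a nonzero constant with no zeros inside |z| < 1. Answer = 0

0


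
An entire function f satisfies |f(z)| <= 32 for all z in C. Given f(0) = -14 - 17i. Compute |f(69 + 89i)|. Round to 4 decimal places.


Step 1: By Liouville's theorem, a bounded entire function is constant.
Step 2: f(z) = f(0) = -14 - 17i for all z.
Step 3: |f(w)| = |-14 - 17i| = sqrt(196 + 289)
Step 4: = 22.0227

22.0227


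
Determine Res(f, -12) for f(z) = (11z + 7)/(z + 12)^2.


Step 1: Pole of order 2 at z = -12
Step 2: Res = lim d/dz [(z + 12)^2 * f(z)] as z -> -12
Step 3: (z + 12)^2 * f(z) = 11z + 7
Step 4: d/dz[11z + 7] = 11

11


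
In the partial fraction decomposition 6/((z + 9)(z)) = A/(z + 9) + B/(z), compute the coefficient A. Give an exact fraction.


Step 1: Multiply both sides by (z + 9) and set z = -9
Step 2: A = 6 / (-9 - 0)
Step 3: A = 6 / (-9)
Step 4: A = -2/3

-2/3


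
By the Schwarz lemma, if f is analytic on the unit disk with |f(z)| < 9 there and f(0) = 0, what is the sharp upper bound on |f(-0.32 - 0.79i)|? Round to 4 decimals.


Step 1: g = f/9 maps D -> D with g(0) = 0, so by the Schwarz lemma |g(z)| <= |z|, i.e. |f(z)| <= 9|z|; this is sharp (f(z) = 9z).
Step 2: |z0|^2 = (-0.32)^2 + (-0.79)^2 = 0.7265
Step 3: |z0| = sqrt(0.7265) = 0.85235
Step 4: Best bound = 9 * |z0| = 9 * 0.85235 = 7.6711

7.6711


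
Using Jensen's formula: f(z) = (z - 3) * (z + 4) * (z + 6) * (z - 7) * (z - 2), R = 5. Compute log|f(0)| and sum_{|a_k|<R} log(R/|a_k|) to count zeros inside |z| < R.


Jensen's formula: (1/2pi)*integral log|f(Re^it)|dt = log|f(0)| + sum_{|a_k|<R} log(R/|a_k|)
Step 1: f(0) = (-3) * 4 * 6 * (-7) * (-2) = -1008
Step 2: log|f(0)| = log|3| + log|-4| + log|-6| + log|7| + log|2| = 6.9157
Step 3: Zeros inside |z| < 5: 3, -4, 2
Step 4: Jensen sum = log(5/3) + log(5/4) + log(5/2) = 1.6503
Step 5: n(R) = number of terms in the Jensen sum = count of zeros inside |z| < 5 = 3

3


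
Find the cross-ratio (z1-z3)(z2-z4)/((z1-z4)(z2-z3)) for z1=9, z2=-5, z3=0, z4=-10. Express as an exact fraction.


Step 1: (z1-z3)(z2-z4) = 9 * 5 = 45
Step 2: (z1-z4)(z2-z3) = 19 * (-5) = -95
Step 3: Cross-ratio = -45/95 = -9/19

-9/19


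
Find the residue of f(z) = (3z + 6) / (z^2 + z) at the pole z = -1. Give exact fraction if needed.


Step 1: Q(z) = z^2 + z = (z + 1)(z)
Step 2: Q'(z) = 2z + 1
Step 3: Q'(-1) = -1, P(-1) = 3
Step 4: Res = P(-1)/Q'(-1) = 3/(-1) = -3

-3


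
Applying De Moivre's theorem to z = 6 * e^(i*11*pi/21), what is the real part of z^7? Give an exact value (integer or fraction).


Step 1: By De Moivre's theorem, z^7 = 6^7 * e^(i*7*11*pi/21) = 279936 * (cos(11*pi/3) + i*sin(11*pi/3))
Step 2: |z|^7 = 6^7 = 279936
Step 3: Reduce the angle mod 2*pi: 11*pi/3 - 2*pi = 5*pi/3
Step 4: cos(5*pi/3) = 1/2
Step 5: Re(z^7) = 279936 * 1/2 = 139968

139968


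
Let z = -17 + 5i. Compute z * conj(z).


Step 1: conj(z) = -17 - 5i
Step 2: z * conj(z) = (-17)^2 + 5^2
Step 3: = 289 + 25 = 314

314


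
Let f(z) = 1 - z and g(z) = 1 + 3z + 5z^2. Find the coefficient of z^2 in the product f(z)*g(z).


Step 1: z^2 term in f*g comes from: (1)*(5z^2) + (-z)*(3z) + (0)*(1)
Step 2: = 5 - 3 + 0
Step 3: = 2

2


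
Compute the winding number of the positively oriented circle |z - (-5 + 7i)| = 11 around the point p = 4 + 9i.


Step 1: Center c = (-5, 7), radius = 11
Step 2: |p - c|^2 = 9^2 + 2^2 = 85
Step 3: r^2 = 121
Step 4: |p-c| < r so winding number = 1

1


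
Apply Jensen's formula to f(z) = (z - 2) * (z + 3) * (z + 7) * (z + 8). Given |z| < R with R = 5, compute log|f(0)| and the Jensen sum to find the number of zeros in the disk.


Jensen's formula: (1/2pi)*integral log|f(Re^it)|dt = log|f(0)| + sum_{|a_k|<R} log(R/|a_k|)
Step 1: f(0) = (-2) * 3 * 7 * 8 = -336
Step 2: log|f(0)| = log|2| + log|-3| + log|-7| + log|-8| = 5.8171
Step 3: Zeros inside |z| < 5: 2, -3
Step 4: Jensen sum = log(5/2) + log(5/3) = 1.4271
Step 5: n(R) = number of terms in the Jensen sum = count of zeros inside |z| < 5 = 2

2


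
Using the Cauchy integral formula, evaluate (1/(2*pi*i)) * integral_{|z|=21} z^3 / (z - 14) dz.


Step 1: f(z) = z^3, a = 14 is inside |z| = 21
Step 2: By Cauchy integral formula: (1/(2pi*i)) * integral = f(a)
Step 3: f(14) = 14^3 = 2744

2744


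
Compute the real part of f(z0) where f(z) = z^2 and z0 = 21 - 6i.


Step 1: z0 = 21 - 6i
Step 2: z0^2 = 21^2 - (-6)^2 - 252i
Step 3: real part = 441 - 36 = 405

405


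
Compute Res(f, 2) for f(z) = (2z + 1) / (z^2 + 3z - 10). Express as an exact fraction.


Step 1: Q(z) = z^2 + 3z - 10 = (z - 2)(z + 5)
Step 2: Q'(z) = 2z + 3
Step 3: Q'(2) = 7, P(2) = 5
Step 4: Res = P(2)/Q'(2) = 5/7 = 5/7

5/7


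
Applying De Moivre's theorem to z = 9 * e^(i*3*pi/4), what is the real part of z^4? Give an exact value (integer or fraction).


Step 1: By De Moivre's theorem, z^4 = 9^4 * e^(i*4*3*pi/4) = 6561 * (cos(3*pi) + i*sin(3*pi))
Step 2: |z|^4 = 9^4 = 6561
Step 3: Reduce the angle mod 2*pi: 3*pi - 2*pi = pi
Step 4: cos(pi) = -1
Step 5: Re(z^4) = 6561 * (-1) = -6561

-6561


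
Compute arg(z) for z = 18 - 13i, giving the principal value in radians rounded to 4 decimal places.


Step 1: z = 18 - 13i
Step 2: arg(z) = atan2(-13, 18)
Step 3: arg(z) = -0.6255

-0.6255


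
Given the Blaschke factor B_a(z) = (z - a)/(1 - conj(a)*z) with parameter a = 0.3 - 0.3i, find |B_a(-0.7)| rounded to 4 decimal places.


Step 1: Numerator z0 - a = -0.7 - (0.3 - 0.3i) = -1 + 0.3i
Step 2: Denominator 1 - conj(a)*z0 = 1 - (0.3 + 0.3i)*(-0.7) = 1.21 + 0.21i
Step 3: |z0 - a|^2 = (-1)^2 + 0.3^2 = 1.09; |1 - conj(a)*z0|^2 = 1.21^2 + 0.21^2 = 1.5082
Step 4: |B_a(-0.7)| = sqrt(1.09 / 1.5082) = sqrt(0.722716)
Step 5: = 0.8501

0.8501


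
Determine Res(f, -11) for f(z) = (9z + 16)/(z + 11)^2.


Step 1: Pole of order 2 at z = -11
Step 2: Res = lim d/dz [(z + 11)^2 * f(z)] as z -> -11
Step 3: (z + 11)^2 * f(z) = 9z + 16
Step 4: d/dz[9z + 16] = 9

9


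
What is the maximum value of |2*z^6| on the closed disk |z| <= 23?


Step 1: On |z| = 23, |f(z)| = 2 * |z|^6 = 2 * 23^6
Step 2: By maximum modulus principle, maximum is on boundary.
Step 3: Maximum = 2 * 148035889 = 296071778

296071778


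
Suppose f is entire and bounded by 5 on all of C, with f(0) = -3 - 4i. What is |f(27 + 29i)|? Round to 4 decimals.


Step 1: By Liouville's theorem, a bounded entire function is constant.
Step 2: f(z) = f(0) = -3 - 4i for all z.
Step 3: |f(w)| = |-3 - 4i| = sqrt(9 + 16)
Step 4: = 5.0

5.0


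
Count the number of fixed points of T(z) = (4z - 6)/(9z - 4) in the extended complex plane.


Step 1: Fixed points satisfy T(z) = z
Step 2: 9z^2 - 8z + 6 = 0
Step 3: Discriminant = (-8)^2 - 4*9*6 = -152
Step 4: Number of fixed points = 2

2


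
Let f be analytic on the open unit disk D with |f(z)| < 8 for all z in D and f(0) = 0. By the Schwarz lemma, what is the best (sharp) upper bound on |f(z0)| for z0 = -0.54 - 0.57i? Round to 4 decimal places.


Step 1: g = f/8 maps D -> D with g(0) = 0, so by the Schwarz lemma |g(z)| <= |z|, i.e. |f(z)| <= 8|z|; this is sharp (f(z) = 8z).
Step 2: |z0|^2 = (-0.54)^2 + (-0.57)^2 = 0.6165
Step 3: |z0| = sqrt(0.6165) = 0.785175
Step 4: Best bound = 8 * |z0| = 8 * 0.785175 = 6.2814

6.2814


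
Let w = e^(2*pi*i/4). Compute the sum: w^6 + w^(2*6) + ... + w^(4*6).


Step 1: The sum sum_{j=1}^{n} w^(k*j) equals n if n | k, else 0.
Step 2: Here n = 4, k = 6
Step 3: Does n divide k? 4 | 6 -> False
Step 4: Sum = 0

0


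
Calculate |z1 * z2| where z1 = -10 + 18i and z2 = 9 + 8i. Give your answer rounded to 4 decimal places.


Step 1: |z1| = sqrt((-10)^2 + 18^2) = sqrt(424)
Step 2: |z2| = sqrt(9^2 + 8^2) = sqrt(145)
Step 3: |z1*z2| = |z1|*|z2| = sqrt(424) * sqrt(145) = sqrt(424 * 145) = sqrt(61480)
Step 4: = 247.9516

247.9516


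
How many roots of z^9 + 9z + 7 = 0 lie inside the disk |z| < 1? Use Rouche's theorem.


Step 1: On |z| = 1 the three terms have sizes |z^9| = 1^9 = 1, |9z| = 9*1 = 9, |7| = 7
Step 2: The dominant term is g(z) = 9z; let h(z) = z^9 + 7 so f = g + h
Step 3: On |z| = 1: |g| = 9 and |h| <= 1 + 7 = 8
Step 4: Since 9 > 8, |h| < |g| on |z| = 1, so by Rouche f has the same number of zeros as g inside |z| < 1
Step 5: g(z) = 9z has 1 zero (at the origin, multiplicity 1) inside |z| < 1. Answer = 1

1


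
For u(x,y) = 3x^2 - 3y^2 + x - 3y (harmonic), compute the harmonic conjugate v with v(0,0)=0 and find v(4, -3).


Step 1: v_x = -u_y = 6y + 3
Step 2: v_y = u_x = 6x + 1
Step 3: v = 6xy + 3x + y + C
Step 4: v(0,0) = 0 => C = 0
Step 5: v(4, -3) = -63

-63


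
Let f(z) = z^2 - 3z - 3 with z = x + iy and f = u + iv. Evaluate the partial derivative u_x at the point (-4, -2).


Step 1: f(z) = (x+iy)^2 - 3(x+iy) - 3
Step 2: u = (x^2 - y^2) - 3x - 3
Step 3: u_x = 2x - 3
Step 4: At (-4, -2): u_x = -8 - 3 = -11

-11


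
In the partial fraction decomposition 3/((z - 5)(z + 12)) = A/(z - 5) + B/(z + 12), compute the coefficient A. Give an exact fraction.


Step 1: Multiply both sides by (z - 5) and set z = 5
Step 2: A = 3 / (5 + 12)
Step 3: A = 3 / 17
Step 4: A = 3/17

3/17


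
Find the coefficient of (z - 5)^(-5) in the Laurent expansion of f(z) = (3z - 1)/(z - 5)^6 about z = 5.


Step 1: Write the numerator in powers of (z - 5): 3z - 1 = 3(z - 5) + (3*5 - 1) = 3(z - 5) + 14
Step 2: Divide by (z - 5)^6: f(z) = 14(z - 5)^(-6) + 3(z - 5)^(-5)
Step 3: This finite sum is the Laurent series of f about z = 5.
Step 4: Coefficient of (z - 5)^(-5) = coefficient of (z - 5) in the re-centred numerator = 3

3


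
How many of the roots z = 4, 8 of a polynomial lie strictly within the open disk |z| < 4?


Step 1: Check each root:
  z = 4: |4| = 4 >= 4
  z = 8: |8| = 8 >= 4
Step 2: Count = 0

0


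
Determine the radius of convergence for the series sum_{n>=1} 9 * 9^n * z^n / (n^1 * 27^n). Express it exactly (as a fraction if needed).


Step 1: General term a_n = 9 * 9^n / (n^1 * 27^n)
Step 2: By the root test, |a_n|^(1/n) = 9^(1/n) * 9 / (n^(1/n) * 27) -> 9/27 as n -> infinity (since 9^(1/n) -> 1 and n^(1/n) -> 1)
Step 3: R = 1/lim|a_n|^(1/n) = 27/9 = 3

3


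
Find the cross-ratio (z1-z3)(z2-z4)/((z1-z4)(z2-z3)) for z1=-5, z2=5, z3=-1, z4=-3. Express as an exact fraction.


Step 1: (z1-z3)(z2-z4) = (-4) * 8 = -32
Step 2: (z1-z4)(z2-z3) = (-2) * 6 = -12
Step 3: Cross-ratio = 32/12 = 8/3

8/3


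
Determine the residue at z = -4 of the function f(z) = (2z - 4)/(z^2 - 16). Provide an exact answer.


Step 1: Q(z) = z^2 - 16 = (z + 4)(z - 4)
Step 2: Q'(z) = 2z
Step 3: Q'(-4) = -8, P(-4) = -12
Step 4: Res = P(-4)/Q'(-4) = -12/(-8) = 3/2

3/2


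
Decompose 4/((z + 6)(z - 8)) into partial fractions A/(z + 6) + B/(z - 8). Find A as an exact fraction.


Step 1: Multiply both sides by (z + 6) and set z = -6
Step 2: A = 4 / (-6 - 8)
Step 3: A = 4 / (-14)
Step 4: A = -2/7

-2/7


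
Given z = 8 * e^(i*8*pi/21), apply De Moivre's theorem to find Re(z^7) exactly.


Step 1: By De Moivre's theorem, z^7 = 8^7 * e^(i*7*8*pi/21) = 2097152 * (cos(8*pi/3) + i*sin(8*pi/3))
Step 2: |z|^7 = 8^7 = 2097152
Step 3: Reduce the angle mod 2*pi: 8*pi/3 - 2*pi = 2*pi/3
Step 4: cos(2*pi/3) = -1/2
Step 5: Re(z^7) = 2097152 * (-1/2) = -1048576

-1048576


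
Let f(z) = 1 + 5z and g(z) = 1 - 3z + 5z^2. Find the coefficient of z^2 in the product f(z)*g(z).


Step 1: z^2 term in f*g comes from: (1)*(5z^2) + (5z)*(-3z) + (0)*(1)
Step 2: = 5 - 15 + 0
Step 3: = -10

-10


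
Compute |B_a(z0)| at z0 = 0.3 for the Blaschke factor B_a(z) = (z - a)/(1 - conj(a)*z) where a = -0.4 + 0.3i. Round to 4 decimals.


Step 1: Numerator z0 - a = 0.3 - (-0.4 + 0.3i) = 0.7 - 0.3i
Step 2: Denominator 1 - conj(a)*z0 = 1 - (-0.4 - 0.3i)*0.3 = 1.12 + 0.09i
Step 3: |z0 - a|^2 = 0.7^2 + (-0.3)^2 = 0.58; |1 - conj(a)*z0|^2 = 1.12^2 + 0.09^2 = 1.2625
Step 4: |B_a(0.3)| = sqrt(0.58 / 1.2625) = sqrt(0.459406)
Step 5: = 0.6778

0.6778


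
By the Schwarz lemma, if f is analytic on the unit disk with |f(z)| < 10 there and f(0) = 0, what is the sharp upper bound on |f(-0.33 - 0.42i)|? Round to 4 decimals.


Step 1: g = f/10 maps D -> D with g(0) = 0, so by the Schwarz lemma |g(z)| <= |z|, i.e. |f(z)| <= 10|z|; this is sharp (f(z) = 10z).
Step 2: |z0|^2 = (-0.33)^2 + (-0.42)^2 = 0.2853
Step 3: |z0| = sqrt(0.2853) = 0.534135
Step 4: Best bound = 10 * |z0| = 10 * 0.534135 = 5.3413

5.3413


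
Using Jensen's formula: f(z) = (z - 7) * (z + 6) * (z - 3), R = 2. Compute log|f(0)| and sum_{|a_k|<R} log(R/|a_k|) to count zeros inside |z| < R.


Jensen's formula: (1/2pi)*integral log|f(Re^it)|dt = log|f(0)| + sum_{|a_k|<R} log(R/|a_k|)
Step 1: f(0) = (-7) * 6 * (-3) = 126
Step 2: log|f(0)| = log|7| + log|-6| + log|3| = 4.8363
Step 3: Zeros inside |z| < 2: none
Step 4: Jensen sum = (empty sum) = 0
Step 5: n(R) = number of terms in the Jensen sum = count of zeros inside |z| < 2 = 0

0


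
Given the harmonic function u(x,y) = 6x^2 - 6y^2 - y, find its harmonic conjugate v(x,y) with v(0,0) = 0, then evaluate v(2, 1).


Step 1: v_x = -u_y = 12y + 1
Step 2: v_y = u_x = 12x + 0
Step 3: v = 12xy + x + C
Step 4: v(0,0) = 0 => C = 0
Step 5: v(2, 1) = 26

26


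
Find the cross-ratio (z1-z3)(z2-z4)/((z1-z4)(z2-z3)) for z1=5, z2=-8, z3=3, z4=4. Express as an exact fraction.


Step 1: (z1-z3)(z2-z4) = 2 * (-12) = -24
Step 2: (z1-z4)(z2-z3) = 1 * (-11) = -11
Step 3: Cross-ratio = 24/11 = 24/11

24/11


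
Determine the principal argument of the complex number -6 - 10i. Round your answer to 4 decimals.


Step 1: z = -6 - 10i
Step 2: arg(z) = atan2(-10, -6)
Step 3: arg(z) = -2.1112

-2.1112


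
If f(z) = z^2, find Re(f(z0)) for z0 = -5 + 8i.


Step 1: z0 = -5 + 8i
Step 2: z0^2 = (-5)^2 - 8^2 - 80i
Step 3: real part = 25 - 64 = -39

-39


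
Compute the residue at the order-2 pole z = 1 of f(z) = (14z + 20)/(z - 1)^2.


Step 1: Pole of order 2 at z = 1
Step 2: Res = lim d/dz [(z - 1)^2 * f(z)] as z -> 1
Step 3: (z - 1)^2 * f(z) = 14z + 20
Step 4: d/dz[14z + 20] = 14

14


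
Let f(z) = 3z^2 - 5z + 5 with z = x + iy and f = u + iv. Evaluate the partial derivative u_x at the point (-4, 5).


Step 1: f(z) = 3(x+iy)^2 - 5(x+iy) + 5
Step 2: u = 3(x^2 - y^2) - 5x + 5
Step 3: u_x = 6x - 5
Step 4: At (-4, 5): u_x = -24 - 5 = -29

-29


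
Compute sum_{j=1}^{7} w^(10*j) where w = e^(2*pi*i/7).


Step 1: The sum sum_{j=1}^{n} w^(k*j) equals n if n | k, else 0.
Step 2: Here n = 7, k = 10
Step 3: Does n divide k? 7 | 10 -> False
Step 4: Sum = 0

0


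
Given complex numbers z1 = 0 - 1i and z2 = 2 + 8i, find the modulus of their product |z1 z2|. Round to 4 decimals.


Step 1: |z1| = sqrt(0^2 + (-1)^2) = sqrt(1)
Step 2: |z2| = sqrt(2^2 + 8^2) = sqrt(68)
Step 3: |z1*z2| = |z1|*|z2| = sqrt(1) * sqrt(68) = sqrt(1 * 68) = sqrt(68)
Step 4: = 8.2462

8.2462


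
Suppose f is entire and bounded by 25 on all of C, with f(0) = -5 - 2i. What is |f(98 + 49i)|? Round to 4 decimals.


Step 1: By Liouville's theorem, a bounded entire function is constant.
Step 2: f(z) = f(0) = -5 - 2i for all z.
Step 3: |f(w)| = |-5 - 2i| = sqrt(25 + 4)
Step 4: = 5.3852

5.3852


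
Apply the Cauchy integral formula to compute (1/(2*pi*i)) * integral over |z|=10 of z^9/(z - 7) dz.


Step 1: f(z) = z^9, a = 7 is inside |z| = 10
Step 2: By Cauchy integral formula: (1/(2pi*i)) * integral = f(a)
Step 3: f(7) = 7^9 = 40353607

40353607


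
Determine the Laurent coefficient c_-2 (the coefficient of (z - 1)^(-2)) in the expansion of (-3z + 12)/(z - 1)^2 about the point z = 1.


Step 1: Write the numerator in powers of (z - 1): -3z + 12 = -3(z - 1) + (-3*1 + 12) = -3(z - 1) + 9
Step 2: Divide by (z - 1)^2: f(z) = 9(z - 1)^(-2) - 3(z - 1)^(-1)
Step 3: This finite sum is the Laurent series of f about z = 1.
Step 4: Coefficient of (z - 1)^(-2) = -3*1 + 12 = 9

9


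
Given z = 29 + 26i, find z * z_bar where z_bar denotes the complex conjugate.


Step 1: conj(z) = 29 - 26i
Step 2: z * conj(z) = 29^2 + 26^2
Step 3: = 841 + 676 = 1517

1517


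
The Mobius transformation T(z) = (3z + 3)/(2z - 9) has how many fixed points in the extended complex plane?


Step 1: Fixed points satisfy T(z) = z
Step 2: 2z^2 - 12z - 3 = 0
Step 3: Discriminant = (-12)^2 - 4*2*(-3) = 168
Step 4: Number of fixed points = 2

2


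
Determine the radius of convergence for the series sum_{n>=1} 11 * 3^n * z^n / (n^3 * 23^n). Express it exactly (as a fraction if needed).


Step 1: General term a_n = 11 * 3^n / (n^3 * 23^n)
Step 2: By the root test, |a_n|^(1/n) = 11^(1/n) * 3 / (n^(3/n) * 23) -> 3/23 as n -> infinity (since 11^(1/n) -> 1 and n^(3/n) -> 1)
Step 3: R = 1/lim|a_n|^(1/n) = 23/3

23/3


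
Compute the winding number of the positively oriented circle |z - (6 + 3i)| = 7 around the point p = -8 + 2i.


Step 1: Center c = (6, 3), radius = 7
Step 2: |p - c|^2 = (-14)^2 + (-1)^2 = 197
Step 3: r^2 = 49
Step 4: |p-c| > r so winding number = 0

0


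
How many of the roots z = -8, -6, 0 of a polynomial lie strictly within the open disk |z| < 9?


Step 1: Check each root:
  z = -8: |-8| = 8 < 9
  z = -6: |-6| = 6 < 9
  z = 0: |0| = 0 < 9
Step 2: Count = 3

3


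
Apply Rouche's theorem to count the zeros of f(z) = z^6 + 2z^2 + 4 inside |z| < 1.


Step 1: On |z| = 1 the three terms have sizes |z^6| = 1^6 = 1, |2z^2| = 2*1^2 = 2, |4| = 4
Step 2: The dominant term is g(z) = 4; let h(z) = z^6 + 2z^2 so f = g + h
Step 3: On |z| = 1: |g| = 4 and |h| <= 1 + 2 = 3
Step 4: Since 4 > 3, |h| < |g| on |z| = 1, so by Rouche f has the same number of zeros as g inside |z| < 1
Step 5: g(z) = 4 is a nonzero constant with no zeros inside |z| < 1. Answer = 0

0


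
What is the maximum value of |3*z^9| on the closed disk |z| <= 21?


Step 1: On |z| = 21, |f(z)| = 3 * |z|^9 = 3 * 21^9
Step 2: By maximum modulus principle, maximum is on boundary.
Step 3: Maximum = 3 * 794280046581 = 2382840139743

2382840139743


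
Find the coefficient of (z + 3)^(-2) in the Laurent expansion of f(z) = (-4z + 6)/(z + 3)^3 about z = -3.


Step 1: Write the numerator in powers of (z + 3): -4z + 6 = -4(z + 3) + (-4*(-3) + 6) = -4(z + 3) + 18
Step 2: Divide by (z + 3)^3: f(z) = 18(z + 3)^(-3) - 4(z + 3)^(-2)
Step 3: This finite sum is the Laurent series of f about z = -3.
Step 4: Coefficient of (z + 3)^(-2) = coefficient of (z + 3) in the re-centred numerator = -4

-4


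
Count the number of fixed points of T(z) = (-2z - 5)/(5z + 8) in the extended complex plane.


Step 1: Fixed points satisfy T(z) = z
Step 2: 5z^2 + 10z + 5 = 0
Step 3: Discriminant = 10^2 - 4*5*5 = 0
Step 4: Number of fixed points = 1

1


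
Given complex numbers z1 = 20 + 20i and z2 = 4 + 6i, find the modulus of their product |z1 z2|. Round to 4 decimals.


Step 1: |z1| = sqrt(20^2 + 20^2) = sqrt(800)
Step 2: |z2| = sqrt(4^2 + 6^2) = sqrt(52)
Step 3: |z1*z2| = |z1|*|z2| = sqrt(800) * sqrt(52) = sqrt(800 * 52) = sqrt(41600)
Step 4: = 203.9608

203.9608


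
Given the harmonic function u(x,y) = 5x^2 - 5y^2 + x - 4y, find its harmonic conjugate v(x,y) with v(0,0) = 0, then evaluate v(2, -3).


Step 1: v_x = -u_y = 10y + 4
Step 2: v_y = u_x = 10x + 1
Step 3: v = 10xy + 4x + y + C
Step 4: v(0,0) = 0 => C = 0
Step 5: v(2, -3) = -55

-55


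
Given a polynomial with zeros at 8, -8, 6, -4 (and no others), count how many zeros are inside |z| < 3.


Step 1: Check each root:
  z = 8: |8| = 8 >= 3
  z = -8: |-8| = 8 >= 3
  z = 6: |6| = 6 >= 3
  z = -4: |-4| = 4 >= 3
Step 2: Count = 0

0


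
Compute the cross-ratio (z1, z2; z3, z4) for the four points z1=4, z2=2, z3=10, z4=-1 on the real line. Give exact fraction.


Step 1: (z1-z3)(z2-z4) = (-6) * 3 = -18
Step 2: (z1-z4)(z2-z3) = 5 * (-8) = -40
Step 3: Cross-ratio = 18/40 = 9/20

9/20


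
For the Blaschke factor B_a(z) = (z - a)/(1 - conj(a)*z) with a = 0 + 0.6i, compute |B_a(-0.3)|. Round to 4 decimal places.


Step 1: Numerator z0 - a = -0.3 - (0 + 0.6i) = -0.3 - 0.6i
Step 2: Denominator 1 - conj(a)*z0 = 1 - (0 - 0.6i)*(-0.3) = 1 - 0.18i
Step 3: |z0 - a|^2 = (-0.3)^2 + (-0.6)^2 = 0.45; |1 - conj(a)*z0|^2 = 1^2 + (-0.18)^2 = 1.0324
Step 4: |B_a(-0.3)| = sqrt(0.45 / 1.0324) = sqrt(0.435878)
Step 5: = 0.6602

0.6602


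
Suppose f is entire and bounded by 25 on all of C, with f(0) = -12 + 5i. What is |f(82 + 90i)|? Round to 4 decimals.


Step 1: By Liouville's theorem, a bounded entire function is constant.
Step 2: f(z) = f(0) = -12 + 5i for all z.
Step 3: |f(w)| = |-12 + 5i| = sqrt(144 + 25)
Step 4: = 13.0

13.0


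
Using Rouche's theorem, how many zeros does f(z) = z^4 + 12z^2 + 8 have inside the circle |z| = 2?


Step 1: On |z| = 2 the three terms have sizes |z^4| = 2^4 = 16, |12z^2| = 12*2^2 = 48, |8| = 8
Step 2: The dominant term is g(z) = 12z^2; let h(z) = z^4 + 8 so f = g + h
Step 3: On |z| = 2: |g| = 48 and |h| <= 16 + 8 = 24
Step 4: Since 48 > 24, |h| < |g| on |z| = 2, so by Rouche f has the same number of zeros as g inside |z| < 2
Step 5: g(z) = 12z^2 has 2 zeros (at the origin, multiplicity 2) inside |z| < 2. Answer = 2

2


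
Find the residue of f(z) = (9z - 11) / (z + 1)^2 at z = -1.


Step 1: Pole of order 2 at z = -1
Step 2: Res = lim d/dz [(z + 1)^2 * f(z)] as z -> -1
Step 3: (z + 1)^2 * f(z) = 9z - 11
Step 4: d/dz[9z - 11] = 9

9


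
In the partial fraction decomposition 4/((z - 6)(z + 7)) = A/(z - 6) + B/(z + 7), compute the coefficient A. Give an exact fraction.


Step 1: Multiply both sides by (z - 6) and set z = 6
Step 2: A = 4 / (6 + 7)
Step 3: A = 4 / 13
Step 4: A = 4/13

4/13


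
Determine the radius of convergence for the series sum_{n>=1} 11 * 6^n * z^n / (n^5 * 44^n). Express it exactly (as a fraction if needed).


Step 1: General term a_n = 11 * 6^n / (n^5 * 44^n)
Step 2: By the root test, |a_n|^(1/n) = 11^(1/n) * 6 / (n^(5/n) * 44) -> 6/44 as n -> infinity (since 11^(1/n) -> 1 and n^(5/n) -> 1)
Step 3: R = 1/lim|a_n|^(1/n) = 44/6 = 22/3

22/3


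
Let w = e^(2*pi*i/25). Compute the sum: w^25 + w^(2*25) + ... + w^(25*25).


Step 1: The sum sum_{j=1}^{n} w^(k*j) equals n if n | k, else 0.
Step 2: Here n = 25, k = 25
Step 3: Does n divide k? 25 | 25 -> True
Step 4: Sum = 25

25


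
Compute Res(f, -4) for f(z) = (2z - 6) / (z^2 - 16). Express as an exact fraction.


Step 1: Q(z) = z^2 - 16 = (z + 4)(z - 4)
Step 2: Q'(z) = 2z
Step 3: Q'(-4) = -8, P(-4) = -14
Step 4: Res = P(-4)/Q'(-4) = -14/(-8) = 7/4

7/4


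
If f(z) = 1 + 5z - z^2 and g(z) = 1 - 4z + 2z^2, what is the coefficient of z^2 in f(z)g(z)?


Step 1: z^2 term in f*g comes from: (1)*(2z^2) + (5z)*(-4z) + (-z^2)*(1)
Step 2: = 2 - 20 - 1
Step 3: = -19

-19


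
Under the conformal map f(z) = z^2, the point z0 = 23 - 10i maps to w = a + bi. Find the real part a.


Step 1: z0 = 23 - 10i
Step 2: z0^2 = 23^2 - (-10)^2 - 460i
Step 3: real part = 529 - 100 = 429

429


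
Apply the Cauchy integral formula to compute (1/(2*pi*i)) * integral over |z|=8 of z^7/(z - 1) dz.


Step 1: f(z) = z^7, a = 1 is inside |z| = 8
Step 2: By Cauchy integral formula: (1/(2pi*i)) * integral = f(a)
Step 3: f(1) = 1^7 = 1

1


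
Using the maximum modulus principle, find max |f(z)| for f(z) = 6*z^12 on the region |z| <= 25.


Step 1: On |z| = 25, |f(z)| = 6 * |z|^12 = 6 * 25^12
Step 2: By maximum modulus principle, maximum is on boundary.
Step 3: Maximum = 6 * 59604644775390625 = 357627868652343750

357627868652343750


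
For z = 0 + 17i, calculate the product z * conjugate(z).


Step 1: conj(z) = 0 - 17i
Step 2: z * conj(z) = 0^2 + 17^2
Step 3: = 0 + 289 = 289

289


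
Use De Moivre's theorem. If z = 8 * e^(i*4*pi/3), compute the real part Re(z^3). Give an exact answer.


Step 1: By De Moivre's theorem, z^3 = 8^3 * e^(i*3*4*pi/3) = 512 * (cos(4*pi) + i*sin(4*pi))
Step 2: |z|^3 = 8^3 = 512
Step 3: Reduce the angle mod 2*pi: 4*pi - 4*pi = 0
Step 4: cos(0) = 1
Step 5: Re(z^3) = 512 * 1 = 512

512


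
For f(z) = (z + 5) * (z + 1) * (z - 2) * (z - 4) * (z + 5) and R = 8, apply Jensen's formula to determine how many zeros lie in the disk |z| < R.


Jensen's formula: (1/2pi)*integral log|f(Re^it)|dt = log|f(0)| + sum_{|a_k|<R} log(R/|a_k|)
Step 1: f(0) = 5 * 1 * (-2) * (-4) * 5 = 200
Step 2: log|f(0)| = log|-5| + log|-1| + log|2| + log|4| + log|-5| = 5.2983
Step 3: Zeros inside |z| < 8: -5, -1, 2, 4, -5
Step 4: Jensen sum = log(8/5) + log(8/1) + log(8/2) + log(8/4) + log(8/5) = 5.0989
Step 5: n(R) = number of terms in the Jensen sum = count of zeros inside |z| < 8 = 5

5


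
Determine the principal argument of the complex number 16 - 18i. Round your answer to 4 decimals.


Step 1: z = 16 - 18i
Step 2: arg(z) = atan2(-18, 16)
Step 3: arg(z) = -0.8442

-0.8442


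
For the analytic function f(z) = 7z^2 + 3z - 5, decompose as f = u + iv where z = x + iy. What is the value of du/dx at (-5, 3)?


Step 1: f(z) = 7(x+iy)^2 + 3(x+iy) - 5
Step 2: u = 7(x^2 - y^2) + 3x - 5
Step 3: u_x = 14x + 3
Step 4: At (-5, 3): u_x = -70 + 3 = -67

-67


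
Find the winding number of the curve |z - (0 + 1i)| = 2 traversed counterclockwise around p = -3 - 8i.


Step 1: Center c = (0, 1), radius = 2
Step 2: |p - c|^2 = (-3)^2 + (-9)^2 = 90
Step 3: r^2 = 4
Step 4: |p-c| > r so winding number = 0

0


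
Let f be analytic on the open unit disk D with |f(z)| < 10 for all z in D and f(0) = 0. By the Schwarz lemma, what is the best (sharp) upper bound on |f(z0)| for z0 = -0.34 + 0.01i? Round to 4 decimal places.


Step 1: g = f/10 maps D -> D with g(0) = 0, so by the Schwarz lemma |g(z)| <= |z|, i.e. |f(z)| <= 10|z|; this is sharp (f(z) = 10z).
Step 2: |z0|^2 = (-0.34)^2 + 0.01^2 = 0.1157
Step 3: |z0| = sqrt(0.1157) = 0.340147
Step 4: Best bound = 10 * |z0| = 10 * 0.340147 = 3.4015

3.4015


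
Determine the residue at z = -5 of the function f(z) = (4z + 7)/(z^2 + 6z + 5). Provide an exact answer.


Step 1: Q(z) = z^2 + 6z + 5 = (z + 5)(z + 1)
Step 2: Q'(z) = 2z + 6
Step 3: Q'(-5) = -4, P(-5) = -13
Step 4: Res = P(-5)/Q'(-5) = -13/(-4) = 13/4

13/4


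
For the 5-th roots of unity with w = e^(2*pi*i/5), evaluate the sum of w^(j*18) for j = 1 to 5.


Step 1: The sum sum_{j=1}^{n} w^(k*j) equals n if n | k, else 0.
Step 2: Here n = 5, k = 18
Step 3: Does n divide k? 5 | 18 -> False
Step 4: Sum = 0

0


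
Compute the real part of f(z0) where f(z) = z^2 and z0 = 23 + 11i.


Step 1: z0 = 23 + 11i
Step 2: z0^2 = 23^2 - 11^2 + 506i
Step 3: real part = 529 - 121 = 408

408


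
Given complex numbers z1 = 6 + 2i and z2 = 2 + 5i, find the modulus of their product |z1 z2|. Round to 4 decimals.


Step 1: |z1| = sqrt(6^2 + 2^2) = sqrt(40)
Step 2: |z2| = sqrt(2^2 + 5^2) = sqrt(29)
Step 3: |z1*z2| = |z1|*|z2| = sqrt(40) * sqrt(29) = sqrt(40 * 29) = sqrt(1160)
Step 4: = 34.0588

34.0588


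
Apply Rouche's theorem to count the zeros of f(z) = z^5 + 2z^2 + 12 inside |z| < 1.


Step 1: On |z| = 1 the three terms have sizes |z^5| = 1^5 = 1, |2z^2| = 2*1^2 = 2, |12| = 12
Step 2: The dominant term is g(z) = 12; let h(z) = z^5 + 2z^2 so f = g + h
Step 3: On |z| = 1: |g| = 12 and |h| <= 1 + 2 = 3
Step 4: Since 12 > 3, |h| < |g| on |z| = 1, so by Rouche f has the same number of zeros as g inside |z| < 1
Step 5: g(z) = 12 is a nonzero constant with no zeros inside |z| < 1. Answer = 0

0


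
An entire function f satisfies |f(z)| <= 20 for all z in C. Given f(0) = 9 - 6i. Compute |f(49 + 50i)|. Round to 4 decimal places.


Step 1: By Liouville's theorem, a bounded entire function is constant.
Step 2: f(z) = f(0) = 9 - 6i for all z.
Step 3: |f(w)| = |9 - 6i| = sqrt(81 + 36)
Step 4: = 10.8167

10.8167


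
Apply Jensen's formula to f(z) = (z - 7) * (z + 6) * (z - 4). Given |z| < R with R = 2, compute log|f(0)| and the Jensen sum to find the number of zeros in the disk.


Jensen's formula: (1/2pi)*integral log|f(Re^it)|dt = log|f(0)| + sum_{|a_k|<R} log(R/|a_k|)
Step 1: f(0) = (-7) * 6 * (-4) = 168
Step 2: log|f(0)| = log|7| + log|-6| + log|4| = 5.124
Step 3: Zeros inside |z| < 2: none
Step 4: Jensen sum = (empty sum) = 0
Step 5: n(R) = number of terms in the Jensen sum = count of zeros inside |z| < 2 = 0

0


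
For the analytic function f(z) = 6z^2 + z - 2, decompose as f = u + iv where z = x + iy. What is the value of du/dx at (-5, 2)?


Step 1: f(z) = 6(x+iy)^2 + (x+iy) - 2
Step 2: u = 6(x^2 - y^2) + x - 2
Step 3: u_x = 12x + 1
Step 4: At (-5, 2): u_x = -60 + 1 = -59

-59


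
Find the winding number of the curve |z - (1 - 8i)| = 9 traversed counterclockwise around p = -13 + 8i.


Step 1: Center c = (1, -8), radius = 9
Step 2: |p - c|^2 = (-14)^2 + 16^2 = 452
Step 3: r^2 = 81
Step 4: |p-c| > r so winding number = 0

0


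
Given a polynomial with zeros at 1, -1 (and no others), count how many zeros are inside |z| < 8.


Step 1: Check each root:
  z = 1: |1| = 1 < 8
  z = -1: |-1| = 1 < 8
Step 2: Count = 2

2


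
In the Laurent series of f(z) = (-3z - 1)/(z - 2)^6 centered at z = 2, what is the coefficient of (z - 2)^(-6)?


Step 1: Write the numerator in powers of (z - 2): -3z - 1 = -3(z - 2) + (-3*2 - 1) = -3(z - 2) - 7
Step 2: Divide by (z - 2)^6: f(z) = -7(z - 2)^(-6) - 3(z - 2)^(-5)
Step 3: This finite sum is the Laurent series of f about z = 2.
Step 4: Coefficient of (z - 2)^(-6) = -3*2 - 1 = -7

-7


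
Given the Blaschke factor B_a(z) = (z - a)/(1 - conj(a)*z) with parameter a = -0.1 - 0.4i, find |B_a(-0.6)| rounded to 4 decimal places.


Step 1: Numerator z0 - a = -0.6 - (-0.1 - 0.4i) = -0.5 + 0.4i
Step 2: Denominator 1 - conj(a)*z0 = 1 - (-0.1 + 0.4i)*(-0.6) = 0.94 + 0.24i
Step 3: |z0 - a|^2 = (-0.5)^2 + 0.4^2 = 0.41; |1 - conj(a)*z0|^2 = 0.94^2 + 0.24^2 = 0.9412
Step 4: |B_a(-0.6)| = sqrt(0.41 / 0.9412) = sqrt(0.435614)
Step 5: = 0.66

0.66


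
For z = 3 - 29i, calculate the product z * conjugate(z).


Step 1: conj(z) = 3 + 29i
Step 2: z * conj(z) = 3^2 + (-29)^2
Step 3: = 9 + 841 = 850

850


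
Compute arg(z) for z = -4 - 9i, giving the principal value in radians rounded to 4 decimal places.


Step 1: z = -4 - 9i
Step 2: arg(z) = atan2(-9, -4)
Step 3: arg(z) = -1.989

-1.989


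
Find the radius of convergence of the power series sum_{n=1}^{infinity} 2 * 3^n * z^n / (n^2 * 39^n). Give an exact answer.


Step 1: General term a_n = 2 * 3^n / (n^2 * 39^n)
Step 2: By the root test, |a_n|^(1/n) = 2^(1/n) * 3 / (n^(2/n) * 39) -> 3/39 as n -> infinity (since 2^(1/n) -> 1 and n^(2/n) -> 1)
Step 3: R = 1/lim|a_n|^(1/n) = 39/3 = 13

13


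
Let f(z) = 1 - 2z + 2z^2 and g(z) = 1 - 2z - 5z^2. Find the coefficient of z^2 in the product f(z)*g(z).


Step 1: z^2 term in f*g comes from: (1)*(-5z^2) + (-2z)*(-2z) + (2z^2)*(1)
Step 2: = -5 + 4 + 2
Step 3: = 1

1


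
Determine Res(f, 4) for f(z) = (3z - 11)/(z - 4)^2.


Step 1: Pole of order 2 at z = 4
Step 2: Res = lim d/dz [(z - 4)^2 * f(z)] as z -> 4
Step 3: (z - 4)^2 * f(z) = 3z - 11
Step 4: d/dz[3z - 11] = 3

3


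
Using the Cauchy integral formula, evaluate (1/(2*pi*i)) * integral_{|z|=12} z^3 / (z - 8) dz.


Step 1: f(z) = z^3, a = 8 is inside |z| = 12
Step 2: By Cauchy integral formula: (1/(2pi*i)) * integral = f(a)
Step 3: f(8) = 8^3 = 512

512


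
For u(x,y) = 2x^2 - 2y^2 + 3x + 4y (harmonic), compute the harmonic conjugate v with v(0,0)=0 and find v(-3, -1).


Step 1: v_x = -u_y = 4y - 4
Step 2: v_y = u_x = 4x + 3
Step 3: v = 4xy - 4x + 3y + C
Step 4: v(0,0) = 0 => C = 0
Step 5: v(-3, -1) = 21

21


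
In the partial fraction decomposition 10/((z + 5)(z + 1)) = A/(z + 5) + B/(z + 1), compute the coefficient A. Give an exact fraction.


Step 1: Multiply both sides by (z + 5) and set z = -5
Step 2: A = 10 / (-5 + 1)
Step 3: A = 10 / (-4)
Step 4: A = -5/2

-5/2


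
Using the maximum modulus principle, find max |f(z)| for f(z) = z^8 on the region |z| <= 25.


Step 1: On |z| = 25, |f(z)| = |z|^8 = 25^8
Step 2: By maximum modulus principle, maximum is on boundary.
Step 3: Maximum = 152587890625 = 152587890625

152587890625


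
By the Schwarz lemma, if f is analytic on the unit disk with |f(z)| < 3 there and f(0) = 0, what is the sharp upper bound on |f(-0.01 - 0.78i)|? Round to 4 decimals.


Step 1: g = f/3 maps D -> D with g(0) = 0, so by the Schwarz lemma |g(z)| <= |z|, i.e. |f(z)| <= 3|z|; this is sharp (f(z) = 3z).
Step 2: |z0|^2 = (-0.01)^2 + (-0.78)^2 = 0.6085
Step 3: |z0| = sqrt(0.6085) = 0.780064
Step 4: Best bound = 3 * |z0| = 3 * 0.780064 = 2.3402

2.3402


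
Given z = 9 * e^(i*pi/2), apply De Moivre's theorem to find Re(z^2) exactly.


Step 1: By De Moivre's theorem, z^2 = 9^2 * e^(i*2*pi/2) = 81 * (cos(pi) + i*sin(pi))
Step 2: |z|^2 = 9^2 = 81
Step 3: The angle pi already lies in [0, 2*pi)
Step 4: cos(pi) = -1
Step 5: Re(z^2) = 81 * (-1) = -81

-81


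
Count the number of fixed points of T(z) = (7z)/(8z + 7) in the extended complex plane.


Step 1: Fixed points satisfy T(z) = z
Step 2: 8z^2 = 0
Step 3: Discriminant = 0^2 - 4*8*0 = 0
Step 4: Number of fixed points = 1

1


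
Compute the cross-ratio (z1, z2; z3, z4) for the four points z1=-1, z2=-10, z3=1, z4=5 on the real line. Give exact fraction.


Step 1: (z1-z3)(z2-z4) = (-2) * (-15) = 30
Step 2: (z1-z4)(z2-z3) = (-6) * (-11) = 66
Step 3: Cross-ratio = 30/66 = 5/11

5/11


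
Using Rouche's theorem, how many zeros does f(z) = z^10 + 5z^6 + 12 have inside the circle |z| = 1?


Step 1: On |z| = 1 the three terms have sizes |z^10| = 1^10 = 1, |5z^6| = 5*1^6 = 5, |12| = 12
Step 2: The dominant term is g(z) = 12; let h(z) = z^10 + 5z^6 so f = g + h
Step 3: On |z| = 1: |g| = 12 and |h| <= 1 + 5 = 6
Step 4: Since 12 > 6, |h| < |g| on |z| = 1, so by Rouche f has the same number of zeros as g inside |z| < 1
Step 5: g(z) = 12 is a nonzero constant with no zeros inside |z| < 1. Answer = 0

0


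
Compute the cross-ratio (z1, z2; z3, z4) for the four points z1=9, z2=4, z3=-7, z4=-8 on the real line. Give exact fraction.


Step 1: (z1-z3)(z2-z4) = 16 * 12 = 192
Step 2: (z1-z4)(z2-z3) = 17 * 11 = 187
Step 3: Cross-ratio = 192/187 = 192/187

192/187


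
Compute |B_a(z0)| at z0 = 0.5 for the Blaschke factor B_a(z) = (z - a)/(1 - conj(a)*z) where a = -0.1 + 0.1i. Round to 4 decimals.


Step 1: Numerator z0 - a = 0.5 - (-0.1 + 0.1i) = 0.6 - 0.1i
Step 2: Denominator 1 - conj(a)*z0 = 1 - (-0.1 - 0.1i)*0.5 = 1.05 + 0.05i
Step 3: |z0 - a|^2 = 0.6^2 + (-0.1)^2 = 0.37; |1 - conj(a)*z0|^2 = 1.05^2 + 0.05^2 = 1.105
Step 4: |B_a(0.5)| = sqrt(0.37 / 1.105) = sqrt(0.334842)
Step 5: = 0.5787

0.5787


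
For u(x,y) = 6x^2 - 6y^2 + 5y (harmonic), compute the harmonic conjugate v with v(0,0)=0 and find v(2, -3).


Step 1: v_x = -u_y = 12y - 5
Step 2: v_y = u_x = 12x + 0
Step 3: v = 12xy - 5x + C
Step 4: v(0,0) = 0 => C = 0
Step 5: v(2, -3) = -82

-82


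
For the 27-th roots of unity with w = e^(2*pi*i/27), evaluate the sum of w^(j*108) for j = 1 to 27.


Step 1: The sum sum_{j=1}^{n} w^(k*j) equals n if n | k, else 0.
Step 2: Here n = 27, k = 108
Step 3: Does n divide k? 27 | 108 -> True
Step 4: Sum = 27

27
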